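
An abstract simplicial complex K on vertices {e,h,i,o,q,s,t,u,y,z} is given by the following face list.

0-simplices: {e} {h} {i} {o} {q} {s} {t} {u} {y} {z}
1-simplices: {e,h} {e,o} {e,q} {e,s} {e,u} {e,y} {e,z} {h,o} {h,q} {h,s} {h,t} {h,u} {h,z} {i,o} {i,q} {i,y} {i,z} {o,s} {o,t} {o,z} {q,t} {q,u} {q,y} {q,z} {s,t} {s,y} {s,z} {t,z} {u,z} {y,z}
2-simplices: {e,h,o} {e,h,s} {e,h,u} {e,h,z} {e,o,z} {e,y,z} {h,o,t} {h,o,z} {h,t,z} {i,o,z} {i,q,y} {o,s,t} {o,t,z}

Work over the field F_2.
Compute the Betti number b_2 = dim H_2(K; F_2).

b_2=2

n_0=10 n_1=30 n_2=13  [Z2]
∂1: piv[eh,eo,eq,es,eu,ey,ez,ht,io] rk=9  ker:ho,hq,hs,hu,hz,iq,iy,iz,os,ot,oz,qt,qu,qy,qz,st,sy,sz,tz,uz,yz
∂2: piv[eho,ehs,ehu,ehz,eoz,eyz,hot,htz,ioz,iqy,ost] rk=11  ker:hoz,otz
b_2=(13−11)−0=2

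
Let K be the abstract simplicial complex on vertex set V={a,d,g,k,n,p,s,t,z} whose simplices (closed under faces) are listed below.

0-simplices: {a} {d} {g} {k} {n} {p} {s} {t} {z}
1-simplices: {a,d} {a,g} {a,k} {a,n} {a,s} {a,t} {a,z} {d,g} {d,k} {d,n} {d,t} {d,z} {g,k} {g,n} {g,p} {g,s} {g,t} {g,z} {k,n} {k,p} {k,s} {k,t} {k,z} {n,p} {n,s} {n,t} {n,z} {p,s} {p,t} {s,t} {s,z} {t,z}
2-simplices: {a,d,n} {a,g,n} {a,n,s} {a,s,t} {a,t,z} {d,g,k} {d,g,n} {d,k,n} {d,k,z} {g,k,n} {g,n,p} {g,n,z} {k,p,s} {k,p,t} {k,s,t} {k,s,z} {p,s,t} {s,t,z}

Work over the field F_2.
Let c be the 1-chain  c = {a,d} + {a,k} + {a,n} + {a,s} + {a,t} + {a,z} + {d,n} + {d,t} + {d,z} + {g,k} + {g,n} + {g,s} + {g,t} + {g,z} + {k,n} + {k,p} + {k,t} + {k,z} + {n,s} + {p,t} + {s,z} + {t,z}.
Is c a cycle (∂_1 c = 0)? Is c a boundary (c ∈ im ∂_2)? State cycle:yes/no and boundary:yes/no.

cycle:no boundary:no

n_0=9 n_1=32 n_2=18  [Z2]
∂1: piv[ad,ag,ak,an,as,at,az,gp] rk=8  ker:dg,dk,dn,dt,dz,gk,gn,gs,gt,gz,kn,kp,ks,kt,kz,np,ns,nt,nz,ps,pt,st,sz,tz
∂2: piv[adn,agn,ans,ast,atz,dgk,dgn,dkn,dkz,gnp,gnz,kps,kpt,kst,ksz,stz] rk=16  ker:gkn,pst
∂1c = {g} + {n}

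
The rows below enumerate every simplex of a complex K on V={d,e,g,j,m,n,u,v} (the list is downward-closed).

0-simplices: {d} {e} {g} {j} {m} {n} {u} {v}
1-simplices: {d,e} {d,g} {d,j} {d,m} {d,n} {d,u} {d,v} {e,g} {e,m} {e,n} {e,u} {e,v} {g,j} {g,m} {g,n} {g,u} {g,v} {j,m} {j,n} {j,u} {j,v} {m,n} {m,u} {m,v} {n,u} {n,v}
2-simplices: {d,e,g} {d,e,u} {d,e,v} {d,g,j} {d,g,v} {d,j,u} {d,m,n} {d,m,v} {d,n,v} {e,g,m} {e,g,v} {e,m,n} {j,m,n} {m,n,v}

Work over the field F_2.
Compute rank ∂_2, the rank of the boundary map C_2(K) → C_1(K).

rank∂_2=12

n_0=8 n_1=26 n_2=14  [Z2]
∂1: piv[de,dg,dj,dm,dn,du,dv] rk=7  ker:eg,em,en,eu,ev,gj,gm,gn,gu,gv,jm,jn,ju,jv,mn,mu,mv,nu,nv
∂2: piv[deg,deu,dev,dgj,dgv,dju,dmn,dmv,dnv,egm,emn,jmn] rk=12  ker:egv,mnv
rk∂_2=12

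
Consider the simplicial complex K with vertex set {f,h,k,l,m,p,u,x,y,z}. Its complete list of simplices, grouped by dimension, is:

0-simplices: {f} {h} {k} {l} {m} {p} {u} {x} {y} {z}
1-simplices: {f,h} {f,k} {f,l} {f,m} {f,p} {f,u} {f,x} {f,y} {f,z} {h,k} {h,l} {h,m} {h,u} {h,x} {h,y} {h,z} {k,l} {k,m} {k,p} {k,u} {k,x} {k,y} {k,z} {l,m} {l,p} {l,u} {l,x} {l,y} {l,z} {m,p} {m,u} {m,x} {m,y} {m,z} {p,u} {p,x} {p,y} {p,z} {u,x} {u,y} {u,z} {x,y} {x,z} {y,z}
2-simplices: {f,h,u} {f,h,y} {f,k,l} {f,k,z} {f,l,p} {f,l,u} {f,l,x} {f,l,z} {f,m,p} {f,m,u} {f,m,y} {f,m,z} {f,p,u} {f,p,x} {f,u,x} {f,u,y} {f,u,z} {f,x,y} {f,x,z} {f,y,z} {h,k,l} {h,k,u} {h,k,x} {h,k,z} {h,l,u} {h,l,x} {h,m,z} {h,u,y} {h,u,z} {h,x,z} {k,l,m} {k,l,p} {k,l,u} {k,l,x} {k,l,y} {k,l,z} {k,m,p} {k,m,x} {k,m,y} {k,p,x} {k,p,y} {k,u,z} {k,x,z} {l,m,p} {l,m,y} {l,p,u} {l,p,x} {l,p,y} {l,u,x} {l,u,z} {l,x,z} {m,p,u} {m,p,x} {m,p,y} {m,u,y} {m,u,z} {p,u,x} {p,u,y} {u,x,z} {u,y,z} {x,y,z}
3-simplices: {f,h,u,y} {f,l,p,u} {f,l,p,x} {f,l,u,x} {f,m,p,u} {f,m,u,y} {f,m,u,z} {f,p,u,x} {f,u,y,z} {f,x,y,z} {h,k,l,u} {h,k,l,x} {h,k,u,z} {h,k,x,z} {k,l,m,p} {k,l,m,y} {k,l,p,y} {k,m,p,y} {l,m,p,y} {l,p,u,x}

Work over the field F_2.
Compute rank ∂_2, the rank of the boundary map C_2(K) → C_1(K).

n_0=10 n_1=44 n_2=61 n_3=20  [Z2]
∂1: piv[fh,fk,fl,fm,fp,fu,fx,fy,fz] rk=9  ker:hk,hl,hm,hu,hx,hy,hz,kl,km,kp,ku,kx,ky,kz,lm,lp,lu,lx,ly,lz,mp,mu,mx,my,mz,pu,px,py,pz,ux,uy,uz,xy,xz,yz
∂2: piv[fhu,fhy,fkl,fkz,flp,flu,flx,flz,fmp,fmu,fmy,fmz,fpu,fpx,fux,fuy,fuz,fxy,fxz,fyz,hkl,hku,hkx,hkz,hlu,hlx,hmz,klm,klp,kly,kmp,kmx,kmy,kpy] rk=34  ker:huy,huz,hxz,klu,klx,klz,kpx,kuz,kxz,lmp,lmy,lpu,lpx,lpy,lux,luz,lxz,mpu,mpx,mpy,muy,muz,pux,puy,uxz,uyz,xyz
∂3: piv[fhuy,flpu,flpx,flux,fmpu,fmuy,fmuz,fpux,fuyz,fxyz,hklu,hklx,hkuz,hkxz,klmp,klmy,klpy,kmpy] rk=18  ker:lmpy,lpux
rk∂_2=34

rank∂_2=34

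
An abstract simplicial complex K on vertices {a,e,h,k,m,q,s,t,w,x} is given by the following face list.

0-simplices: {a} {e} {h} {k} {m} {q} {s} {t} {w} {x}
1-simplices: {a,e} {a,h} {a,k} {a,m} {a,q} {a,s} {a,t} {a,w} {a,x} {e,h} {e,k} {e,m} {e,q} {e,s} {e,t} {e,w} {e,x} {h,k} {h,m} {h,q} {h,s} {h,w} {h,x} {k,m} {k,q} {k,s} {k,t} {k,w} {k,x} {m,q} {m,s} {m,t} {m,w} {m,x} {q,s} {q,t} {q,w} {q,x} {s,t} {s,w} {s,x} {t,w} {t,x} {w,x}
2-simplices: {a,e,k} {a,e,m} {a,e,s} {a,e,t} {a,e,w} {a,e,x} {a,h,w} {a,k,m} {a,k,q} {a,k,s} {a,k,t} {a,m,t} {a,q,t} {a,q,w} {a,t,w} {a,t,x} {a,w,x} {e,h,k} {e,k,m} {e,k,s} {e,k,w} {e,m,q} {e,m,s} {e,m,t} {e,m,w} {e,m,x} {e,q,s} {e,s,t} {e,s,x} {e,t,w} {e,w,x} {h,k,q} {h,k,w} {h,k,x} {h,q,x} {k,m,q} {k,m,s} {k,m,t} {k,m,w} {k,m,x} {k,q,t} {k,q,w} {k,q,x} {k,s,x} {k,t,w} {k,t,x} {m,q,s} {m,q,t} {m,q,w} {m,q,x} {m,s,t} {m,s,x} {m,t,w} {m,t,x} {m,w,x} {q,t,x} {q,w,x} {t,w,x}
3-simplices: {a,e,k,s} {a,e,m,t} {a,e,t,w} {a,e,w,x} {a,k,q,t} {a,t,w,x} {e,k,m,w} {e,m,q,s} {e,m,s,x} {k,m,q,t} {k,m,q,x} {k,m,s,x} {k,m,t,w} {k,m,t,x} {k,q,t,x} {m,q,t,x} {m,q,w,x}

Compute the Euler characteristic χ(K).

n_0=10 n_1=44 n_2=58 n_3=17
χ=+10−44+58−17=7

χ(K)=7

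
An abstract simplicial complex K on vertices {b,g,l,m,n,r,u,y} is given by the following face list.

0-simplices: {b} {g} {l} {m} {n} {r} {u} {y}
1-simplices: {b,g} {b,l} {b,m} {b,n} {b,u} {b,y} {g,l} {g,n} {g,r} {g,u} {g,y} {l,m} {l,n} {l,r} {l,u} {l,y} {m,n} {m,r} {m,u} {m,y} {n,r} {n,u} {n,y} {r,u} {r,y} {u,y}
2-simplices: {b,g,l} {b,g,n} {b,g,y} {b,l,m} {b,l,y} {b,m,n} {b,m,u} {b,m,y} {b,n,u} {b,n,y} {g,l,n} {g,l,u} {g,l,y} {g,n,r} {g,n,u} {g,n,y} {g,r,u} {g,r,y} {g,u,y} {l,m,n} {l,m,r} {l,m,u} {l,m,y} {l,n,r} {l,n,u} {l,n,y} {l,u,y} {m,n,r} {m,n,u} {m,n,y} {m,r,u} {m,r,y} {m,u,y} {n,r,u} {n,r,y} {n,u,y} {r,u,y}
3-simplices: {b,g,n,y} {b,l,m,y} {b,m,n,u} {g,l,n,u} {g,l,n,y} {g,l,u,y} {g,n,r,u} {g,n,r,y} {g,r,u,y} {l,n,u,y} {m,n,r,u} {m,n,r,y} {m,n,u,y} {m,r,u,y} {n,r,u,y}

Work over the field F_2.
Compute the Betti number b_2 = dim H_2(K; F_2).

n_0=8 n_1=26 n_2=37 n_3=15  [Z2]
∂1: piv[bg,bl,bm,bn,bu,by,gr] rk=7  ker:gl,gn,gu,gy,lm,ln,lr,lu,ly,mn,mr,mu,my,nr,nu,ny,ru,ry,uy
∂2: piv[bgl,bgn,bgy,blm,bly,bmn,bmu,bmy,bnu,bny,gln,glu,gnr,gnu,gru,gry,guy,lmr,lnr] rk=19  ker:gly,gny,lmn,lmu,lmy,lnu,lny,luy,mnr,mnu,mny,mru,mry,muy,nru,nry,nuy,ruy
∂3: piv[bgny,blmy,bmnu,glnu,glny,gluy,gnru,gnry,gruy,lnuy,mnru,mnry,mnuy] rk=13  ker:mruy,nruy
b_2=(37−19)−13=5

b_2=5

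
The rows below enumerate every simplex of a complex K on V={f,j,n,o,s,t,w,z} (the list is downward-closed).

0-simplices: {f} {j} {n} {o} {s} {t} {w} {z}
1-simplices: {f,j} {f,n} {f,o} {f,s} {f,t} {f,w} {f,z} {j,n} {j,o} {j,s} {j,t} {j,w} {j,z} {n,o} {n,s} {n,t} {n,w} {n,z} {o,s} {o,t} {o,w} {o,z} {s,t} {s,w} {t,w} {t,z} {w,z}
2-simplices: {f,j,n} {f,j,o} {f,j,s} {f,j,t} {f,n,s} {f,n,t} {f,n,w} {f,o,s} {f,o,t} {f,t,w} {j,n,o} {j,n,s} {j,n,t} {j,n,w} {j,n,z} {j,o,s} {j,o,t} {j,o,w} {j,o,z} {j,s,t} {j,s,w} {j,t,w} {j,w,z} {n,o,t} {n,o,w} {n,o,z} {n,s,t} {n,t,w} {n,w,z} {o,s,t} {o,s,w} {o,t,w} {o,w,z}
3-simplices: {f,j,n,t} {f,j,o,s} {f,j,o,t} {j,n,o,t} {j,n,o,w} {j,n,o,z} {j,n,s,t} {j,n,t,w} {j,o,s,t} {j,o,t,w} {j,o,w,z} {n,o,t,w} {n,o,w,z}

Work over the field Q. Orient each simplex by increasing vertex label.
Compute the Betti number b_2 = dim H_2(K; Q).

b_2=3

n_0=8 n_1=27 n_2=33 n_3=13  [Q]
∂1: piv[fj,fn,fo,fs,ft,fw,fz] rk=7  ker:jn,jo,js,jt,jw,jz,no,ns,nt,nw,nz,os,ot,ow,oz,st,sw,tw,tz,wz
∂2: piv[fjn,fjo,fjs,fjt,fns,fnt,fnw,fos,fot,ftw,jno,jnw,jnz,jow,joz,jst,jsw,jwz] rk=18  ker:jns,jnt,jos,jot,jtw,not,now,noz,nst,ntw,nwz,ost,osw,otw,owz
∂3: piv[fjnt,fjos,fjot,jnot,jnow,jnoz,jnst,jntw,jost,jotw,jowz,nowz] rk=12  ker:notw
b_2=(33−18)−12=3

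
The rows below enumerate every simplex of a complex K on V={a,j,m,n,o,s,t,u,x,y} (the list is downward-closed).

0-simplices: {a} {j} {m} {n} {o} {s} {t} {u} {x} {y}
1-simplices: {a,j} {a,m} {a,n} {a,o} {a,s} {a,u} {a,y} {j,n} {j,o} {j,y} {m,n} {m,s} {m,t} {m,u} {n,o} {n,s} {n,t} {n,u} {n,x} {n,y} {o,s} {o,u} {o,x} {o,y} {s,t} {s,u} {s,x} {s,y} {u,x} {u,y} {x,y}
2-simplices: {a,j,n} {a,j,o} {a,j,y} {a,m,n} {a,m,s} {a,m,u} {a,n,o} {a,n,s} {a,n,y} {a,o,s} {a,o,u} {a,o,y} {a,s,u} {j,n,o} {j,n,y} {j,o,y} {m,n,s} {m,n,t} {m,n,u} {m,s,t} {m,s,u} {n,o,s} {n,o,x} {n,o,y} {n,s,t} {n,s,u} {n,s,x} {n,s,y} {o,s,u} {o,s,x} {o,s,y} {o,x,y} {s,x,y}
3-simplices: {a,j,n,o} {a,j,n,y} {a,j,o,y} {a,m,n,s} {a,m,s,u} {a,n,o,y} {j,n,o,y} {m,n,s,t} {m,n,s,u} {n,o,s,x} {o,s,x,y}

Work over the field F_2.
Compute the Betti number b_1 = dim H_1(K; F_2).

b_1=2

n_0=10 n_1=31 n_2=33 n_3=11  [Z2]
∂1: piv[aj,am,an,ao,as,au,ay,mt,nx] rk=9  ker:jn,jo,jy,mn,ms,mu,no,ns,nt,nu,ny,os,ou,ox,oy,st,su,sx,sy,ux,uy,xy
∂2: piv[ajn,ajo,ajy,amn,ams,amu,ano,ans,any,aos,aou,aoy,asu,mnt,mnu,mst,nox,nsx,nsy,oxy] rk=20  ker:jno,jny,joy,mns,msu,nos,noy,nst,nsu,osu,osx,osy,sxy
∂3: piv[ajno,ajny,ajoy,amns,amsu,anoy,mnst,mnsu,nosx,osxy] rk=10  ker:jnoy
b_1=(31−9)−20=2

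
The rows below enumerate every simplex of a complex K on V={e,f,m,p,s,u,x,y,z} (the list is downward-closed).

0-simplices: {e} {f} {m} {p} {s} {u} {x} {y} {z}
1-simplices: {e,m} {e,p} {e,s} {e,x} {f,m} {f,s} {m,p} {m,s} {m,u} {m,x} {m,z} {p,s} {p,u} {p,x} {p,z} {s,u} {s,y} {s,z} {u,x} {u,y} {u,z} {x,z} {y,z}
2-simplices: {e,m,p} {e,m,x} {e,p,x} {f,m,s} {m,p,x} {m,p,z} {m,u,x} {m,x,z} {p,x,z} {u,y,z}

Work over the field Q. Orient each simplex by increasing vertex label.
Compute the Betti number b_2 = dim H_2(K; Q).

n_0=9 n_1=23 n_2=10  [Q]
∂1: piv[em,ep,es,ex,fm,mu,mz,sy] rk=8  ker:fs,mp,ms,mx,ps,pu,px,pz,su,sz,ux,uy,uz,xz,yz
∂2: piv[emp,emx,epx,fms,mpz,mux,mxz,uyz] rk=8  ker:mpx,pxz
b_2=(10−8)−0=2

b_2=2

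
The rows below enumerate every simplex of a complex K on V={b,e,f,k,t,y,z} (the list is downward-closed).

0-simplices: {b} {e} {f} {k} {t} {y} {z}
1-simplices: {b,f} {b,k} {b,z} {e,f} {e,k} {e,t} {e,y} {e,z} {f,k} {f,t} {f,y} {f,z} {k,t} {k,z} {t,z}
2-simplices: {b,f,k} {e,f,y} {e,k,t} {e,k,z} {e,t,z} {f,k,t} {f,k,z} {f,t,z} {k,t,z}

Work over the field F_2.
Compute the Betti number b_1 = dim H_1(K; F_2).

n_0=7 n_1=15 n_2=9  [Z2]
∂1: piv[bf,bk,bz,ef,et,ey] rk=6  ker:ek,ez,fk,ft,fy,fz,kt,kz,tz
∂2: piv[bfk,efy,ekt,ekz,etz,fkt,fkz] rk=7  ker:ftz,ktz
b_1=(15−6)−7=2

b_1=2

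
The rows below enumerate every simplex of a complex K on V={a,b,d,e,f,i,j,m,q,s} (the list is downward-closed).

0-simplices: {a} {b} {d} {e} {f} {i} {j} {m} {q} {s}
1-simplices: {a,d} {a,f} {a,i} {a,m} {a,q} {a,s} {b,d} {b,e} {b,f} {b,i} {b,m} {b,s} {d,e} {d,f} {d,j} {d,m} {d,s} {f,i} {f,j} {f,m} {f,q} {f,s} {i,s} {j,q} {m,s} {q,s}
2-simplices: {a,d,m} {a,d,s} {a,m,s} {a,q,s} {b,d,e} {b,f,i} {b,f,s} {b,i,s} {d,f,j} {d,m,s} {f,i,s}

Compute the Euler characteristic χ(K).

n_0=10 n_1=26 n_2=11
χ=+10−26+11=-5

χ(K)=-5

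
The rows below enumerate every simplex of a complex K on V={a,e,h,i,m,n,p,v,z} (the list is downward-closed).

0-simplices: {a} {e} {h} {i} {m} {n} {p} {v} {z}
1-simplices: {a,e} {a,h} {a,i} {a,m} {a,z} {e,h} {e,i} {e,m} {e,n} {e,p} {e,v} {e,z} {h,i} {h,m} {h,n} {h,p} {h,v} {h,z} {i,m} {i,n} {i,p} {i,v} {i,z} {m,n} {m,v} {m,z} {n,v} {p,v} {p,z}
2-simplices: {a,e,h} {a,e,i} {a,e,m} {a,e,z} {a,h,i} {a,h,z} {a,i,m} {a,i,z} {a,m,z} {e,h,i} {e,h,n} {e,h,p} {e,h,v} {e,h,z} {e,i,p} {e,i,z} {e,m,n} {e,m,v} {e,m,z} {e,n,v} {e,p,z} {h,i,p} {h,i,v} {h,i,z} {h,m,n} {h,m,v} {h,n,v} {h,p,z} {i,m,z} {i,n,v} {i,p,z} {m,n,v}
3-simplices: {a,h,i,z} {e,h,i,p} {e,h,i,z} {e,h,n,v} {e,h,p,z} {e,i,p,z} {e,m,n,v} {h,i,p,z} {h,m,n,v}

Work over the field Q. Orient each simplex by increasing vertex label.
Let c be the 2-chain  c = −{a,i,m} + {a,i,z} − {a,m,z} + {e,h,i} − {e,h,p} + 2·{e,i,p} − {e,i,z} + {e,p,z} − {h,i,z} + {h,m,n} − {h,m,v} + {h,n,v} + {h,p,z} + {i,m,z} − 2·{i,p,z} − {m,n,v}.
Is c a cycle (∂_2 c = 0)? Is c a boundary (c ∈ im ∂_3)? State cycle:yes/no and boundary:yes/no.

cycle:yes boundary:no

n_0=9 n_1=29 n_2=32 n_3=9  [Q]
∂1: piv[ae,ah,ai,am,az,en,ep,ev] rk=8  ker:eh,ei,em,ez,hi,hm,hn,hp,hv,hz,im,in,ip,iv,iz,mn,mv,mz,nv,pv,pz
∂2: piv[aeh,aei,aem,aez,ahi,ahz,aim,aiz,amz,ehn,ehp,ehv,eip,emn,emv,env,epz,hiv,hmn,inv] rk=20  ker:ehi,ehz,eiz,emz,hip,hiz,hmv,hnv,hpz,imz,ipz,mnv
∂3: piv[ahiz,ehip,ehiz,ehnv,ehpz,eipz,emnv,hmnv] rk=8  ker:hipz
∂2c = 0
c vs im∂3: residual ≠ 0 ⇒ not boundary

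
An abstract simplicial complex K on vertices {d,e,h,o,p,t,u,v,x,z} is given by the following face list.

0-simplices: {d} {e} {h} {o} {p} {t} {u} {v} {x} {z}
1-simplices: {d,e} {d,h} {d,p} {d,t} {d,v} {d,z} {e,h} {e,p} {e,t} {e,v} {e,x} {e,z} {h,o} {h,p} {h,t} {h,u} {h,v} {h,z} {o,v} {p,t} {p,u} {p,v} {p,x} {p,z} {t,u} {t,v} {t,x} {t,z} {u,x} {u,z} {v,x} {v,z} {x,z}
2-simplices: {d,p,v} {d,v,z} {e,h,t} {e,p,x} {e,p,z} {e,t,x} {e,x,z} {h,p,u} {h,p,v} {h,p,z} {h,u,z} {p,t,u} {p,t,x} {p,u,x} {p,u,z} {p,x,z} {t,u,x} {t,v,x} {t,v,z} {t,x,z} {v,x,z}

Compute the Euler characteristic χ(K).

χ(K)=-2

n_0=10 n_1=33 n_2=21
χ=+10−33+21=-2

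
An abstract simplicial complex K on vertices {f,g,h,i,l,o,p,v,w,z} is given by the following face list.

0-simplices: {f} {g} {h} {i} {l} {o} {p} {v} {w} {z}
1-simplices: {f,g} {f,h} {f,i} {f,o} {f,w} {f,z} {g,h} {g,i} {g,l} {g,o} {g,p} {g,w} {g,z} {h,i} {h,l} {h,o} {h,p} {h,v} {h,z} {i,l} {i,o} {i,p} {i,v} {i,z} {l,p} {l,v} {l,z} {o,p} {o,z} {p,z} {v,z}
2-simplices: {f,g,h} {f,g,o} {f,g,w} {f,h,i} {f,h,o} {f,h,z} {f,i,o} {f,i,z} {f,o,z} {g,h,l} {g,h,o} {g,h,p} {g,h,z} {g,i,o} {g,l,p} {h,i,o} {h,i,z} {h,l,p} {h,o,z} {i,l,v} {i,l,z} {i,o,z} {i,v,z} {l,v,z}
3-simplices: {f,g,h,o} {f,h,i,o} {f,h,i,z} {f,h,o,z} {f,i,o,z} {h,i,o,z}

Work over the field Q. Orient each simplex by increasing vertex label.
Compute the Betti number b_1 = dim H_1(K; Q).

b_1=5

n_0=10 n_1=31 n_2=24 n_3=6  [Q]
∂1: piv[fg,fh,fi,fo,fw,fz,gl,gp,hv] rk=9  ker:gh,gi,go,gw,gz,hi,hl,ho,hp,hz,il,io,ip,iv,iz,lp,lv,lz,op,oz,pz,vz
∂2: piv[fgh,fgo,fgw,fhi,fho,fhz,fio,fiz,foz,ghl,ghp,ghz,gio,glp,ilv,ilz,ivz] rk=17  ker:gho,hio,hiz,hlp,hoz,ioz,lvz
∂3: piv[fgho,fhio,fhiz,fhoz,fioz] rk=5  ker:hioz
b_1=(31−9)−17=5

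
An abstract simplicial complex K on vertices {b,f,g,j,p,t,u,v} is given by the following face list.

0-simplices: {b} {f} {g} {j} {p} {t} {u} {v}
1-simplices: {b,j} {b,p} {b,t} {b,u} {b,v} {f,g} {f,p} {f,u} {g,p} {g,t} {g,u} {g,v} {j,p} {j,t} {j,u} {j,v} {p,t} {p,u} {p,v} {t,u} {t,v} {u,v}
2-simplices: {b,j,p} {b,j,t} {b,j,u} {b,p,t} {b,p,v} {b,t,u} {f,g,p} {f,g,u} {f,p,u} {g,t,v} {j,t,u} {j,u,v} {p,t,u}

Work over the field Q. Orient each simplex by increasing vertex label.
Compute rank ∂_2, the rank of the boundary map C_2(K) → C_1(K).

n_0=8 n_1=22 n_2=13  [Q]
∂1: piv[bj,bp,bt,bu,bv,fg,fp] rk=7  ker:fu,gp,gt,gu,gv,jp,jt,ju,jv,pt,pu,pv,tu,tv,uv
∂2: piv[bjp,bjt,bju,bpt,bpv,btu,fgp,fgu,fpu,gtv,juv,ptu] rk=12  ker:jtu
rk∂_2=12

rank∂_2=12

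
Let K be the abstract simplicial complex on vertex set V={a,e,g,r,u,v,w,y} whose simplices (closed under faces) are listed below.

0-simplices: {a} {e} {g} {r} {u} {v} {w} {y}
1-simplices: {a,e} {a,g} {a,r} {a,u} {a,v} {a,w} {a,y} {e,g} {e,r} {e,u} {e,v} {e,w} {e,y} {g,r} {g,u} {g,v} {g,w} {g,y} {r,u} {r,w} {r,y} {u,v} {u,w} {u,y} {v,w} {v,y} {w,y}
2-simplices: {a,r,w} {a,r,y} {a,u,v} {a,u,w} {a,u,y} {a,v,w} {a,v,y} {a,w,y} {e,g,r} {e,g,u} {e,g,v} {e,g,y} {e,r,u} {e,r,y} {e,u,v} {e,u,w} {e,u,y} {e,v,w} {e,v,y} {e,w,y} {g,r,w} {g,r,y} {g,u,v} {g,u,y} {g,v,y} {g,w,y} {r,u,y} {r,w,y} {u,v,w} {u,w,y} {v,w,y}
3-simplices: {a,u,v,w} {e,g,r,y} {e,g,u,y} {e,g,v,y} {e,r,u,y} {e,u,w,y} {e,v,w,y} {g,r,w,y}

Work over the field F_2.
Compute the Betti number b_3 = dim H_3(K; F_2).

b_3=0

n_0=8 n_1=27 n_2=31 n_3=8  [Z2]
∂1: piv[ae,ag,ar,au,av,aw,ay] rk=7  ker:eg,er,eu,ev,ew,ey,gr,gu,gv,gw,gy,ru,rw,ry,uv,uw,uy,vw,vy,wy
∂2: piv[arw,ary,auv,auw,auy,avw,avy,awy,egr,egu,egv,egy,eru,ery,euv,euw,euy,grw] rk=18  ker:evw,evy,ewy,gry,guv,guy,gvy,gwy,ruy,rwy,uvw,uwy,vwy
∂3: piv[auvw,egry,eguy,egvy,eruy,euwy,evwy,grwy] rk=8
b_3=(8−8)−0=0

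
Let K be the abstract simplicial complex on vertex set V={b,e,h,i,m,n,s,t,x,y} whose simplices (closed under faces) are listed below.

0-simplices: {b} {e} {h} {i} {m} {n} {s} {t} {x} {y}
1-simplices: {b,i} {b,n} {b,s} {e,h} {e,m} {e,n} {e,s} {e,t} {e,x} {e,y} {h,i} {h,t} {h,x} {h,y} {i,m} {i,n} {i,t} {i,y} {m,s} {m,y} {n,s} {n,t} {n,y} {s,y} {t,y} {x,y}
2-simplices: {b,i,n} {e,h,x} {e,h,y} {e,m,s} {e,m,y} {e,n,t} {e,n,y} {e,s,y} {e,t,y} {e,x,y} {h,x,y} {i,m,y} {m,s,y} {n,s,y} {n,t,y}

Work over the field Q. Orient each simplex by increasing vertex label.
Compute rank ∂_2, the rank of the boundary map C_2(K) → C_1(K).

n_0=10 n_1=26 n_2=15  [Q]
∂1: piv[bi,bn,bs,eh,em,en,et,ex,ey] rk=9  ker:es,hi,ht,hx,hy,im,in,it,iy,ms,my,ns,nt,ny,sy,ty,xy
∂2: piv[bin,ehx,ehy,ems,emy,ent,eny,esy,ety,exy,imy,nsy] rk=12  ker:hxy,msy,nty
rk∂_2=12

rank∂_2=12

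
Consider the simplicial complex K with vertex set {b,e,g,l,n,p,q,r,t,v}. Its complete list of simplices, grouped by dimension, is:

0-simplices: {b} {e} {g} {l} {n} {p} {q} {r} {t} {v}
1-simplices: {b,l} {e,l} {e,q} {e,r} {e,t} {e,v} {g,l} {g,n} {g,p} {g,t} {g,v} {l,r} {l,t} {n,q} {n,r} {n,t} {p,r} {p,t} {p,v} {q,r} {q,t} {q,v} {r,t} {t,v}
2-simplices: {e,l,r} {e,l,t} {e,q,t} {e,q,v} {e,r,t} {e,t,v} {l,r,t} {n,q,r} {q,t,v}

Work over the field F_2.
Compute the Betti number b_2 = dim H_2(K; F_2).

b_2=2

n_0=10 n_1=24 n_2=9  [Z2]
∂1: piv[bl,el,eq,er,et,ev,gl,gn,gp] rk=9  ker:gt,gv,lr,lt,nq,nr,nt,pr,pt,pv,qr,qt,qv,rt,tv
∂2: piv[elr,elt,eqt,eqv,ert,etv,nqr] rk=7  ker:lrt,qtv
b_2=(9−7)−0=2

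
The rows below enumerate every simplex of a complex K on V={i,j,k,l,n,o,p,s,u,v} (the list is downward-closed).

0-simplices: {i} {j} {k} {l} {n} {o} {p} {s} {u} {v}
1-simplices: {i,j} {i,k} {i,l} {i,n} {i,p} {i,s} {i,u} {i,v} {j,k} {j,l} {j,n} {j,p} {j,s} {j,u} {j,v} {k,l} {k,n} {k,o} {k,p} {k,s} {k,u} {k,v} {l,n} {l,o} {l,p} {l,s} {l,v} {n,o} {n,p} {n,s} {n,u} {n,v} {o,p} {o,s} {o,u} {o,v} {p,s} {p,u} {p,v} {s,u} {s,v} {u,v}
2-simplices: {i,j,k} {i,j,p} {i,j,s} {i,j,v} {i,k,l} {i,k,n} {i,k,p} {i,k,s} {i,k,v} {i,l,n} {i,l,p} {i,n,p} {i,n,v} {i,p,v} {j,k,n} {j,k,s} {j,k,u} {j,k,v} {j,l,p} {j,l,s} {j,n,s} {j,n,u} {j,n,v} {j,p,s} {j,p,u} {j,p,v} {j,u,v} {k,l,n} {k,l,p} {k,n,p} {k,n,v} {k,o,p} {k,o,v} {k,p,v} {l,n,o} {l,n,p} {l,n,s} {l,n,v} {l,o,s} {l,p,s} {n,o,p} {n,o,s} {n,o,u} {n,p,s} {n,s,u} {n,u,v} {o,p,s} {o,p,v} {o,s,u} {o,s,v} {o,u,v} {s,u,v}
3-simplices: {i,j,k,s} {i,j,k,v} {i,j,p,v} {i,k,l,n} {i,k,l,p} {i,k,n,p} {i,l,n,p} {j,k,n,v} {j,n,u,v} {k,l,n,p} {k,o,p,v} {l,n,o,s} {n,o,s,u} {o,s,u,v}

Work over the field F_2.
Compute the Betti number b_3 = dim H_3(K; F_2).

b_3=1

n_0=10 n_1=42 n_2=52 n_3=14  [Z2]
∂1: piv[ij,ik,il,in,ip,is,iu,iv,ko] rk=9  ker:jk,jl,jn,jp,js,ju,jv,kl,kn,kp,ks,ku,kv,ln,lo,lp,ls,lv,no,np,ns,nu,nv,op,os,ou,ov,ps,pu,pv,su,sv,uv
∂2: piv[ijk,ijp,ijs,ijv,ikl,ikn,ikp,iks,ikv,iln,ilp,inp,inv,ipv,jkn,jku,jlp,jls,jns,jnu,jps,jpu,juv,kop,kov,lno,lnv,los,nop,nou,nsu,osv] rk=32  ker:jks,jkv,jnv,jpv,kln,klp,knp,knv,kpv,lnp,lns,lps,nos,nps,nuv,ops,opv,osu,ouv,suv
∂3: piv[ijks,ijkv,ijpv,ikln,iklp,iknp,ilnp,jknv,jnuv,kopv,lnos,nosu,osuv] rk=13  ker:klnp
b_3=(14−13)−0=1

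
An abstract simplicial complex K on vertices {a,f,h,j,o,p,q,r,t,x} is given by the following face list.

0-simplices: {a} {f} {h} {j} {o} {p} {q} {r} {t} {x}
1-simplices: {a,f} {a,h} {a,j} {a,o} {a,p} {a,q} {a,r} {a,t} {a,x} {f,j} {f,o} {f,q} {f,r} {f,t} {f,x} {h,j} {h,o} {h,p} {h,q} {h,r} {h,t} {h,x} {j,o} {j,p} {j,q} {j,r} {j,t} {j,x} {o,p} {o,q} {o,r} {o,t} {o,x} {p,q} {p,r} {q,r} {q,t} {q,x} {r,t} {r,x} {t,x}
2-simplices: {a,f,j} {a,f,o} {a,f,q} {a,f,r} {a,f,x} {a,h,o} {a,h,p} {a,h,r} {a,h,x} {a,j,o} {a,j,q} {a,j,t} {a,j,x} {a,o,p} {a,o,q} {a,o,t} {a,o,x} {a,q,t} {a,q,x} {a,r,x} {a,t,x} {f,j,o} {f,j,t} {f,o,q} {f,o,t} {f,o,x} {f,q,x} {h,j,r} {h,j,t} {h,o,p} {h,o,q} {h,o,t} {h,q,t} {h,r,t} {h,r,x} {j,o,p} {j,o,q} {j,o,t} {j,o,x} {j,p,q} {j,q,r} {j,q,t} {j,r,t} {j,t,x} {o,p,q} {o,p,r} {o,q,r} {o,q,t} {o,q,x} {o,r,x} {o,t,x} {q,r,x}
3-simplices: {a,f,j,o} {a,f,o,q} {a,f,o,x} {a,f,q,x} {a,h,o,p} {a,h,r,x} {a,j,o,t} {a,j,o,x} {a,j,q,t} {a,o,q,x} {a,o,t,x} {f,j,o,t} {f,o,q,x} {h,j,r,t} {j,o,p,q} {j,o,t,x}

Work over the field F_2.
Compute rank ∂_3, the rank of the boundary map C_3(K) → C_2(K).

n_0=10 n_1=41 n_2=52 n_3=16  [Z2]
∂1: piv[af,ah,aj,ao,ap,aq,ar,at,ax] rk=9  ker:fj,fo,fq,fr,ft,fx,hj,ho,hp,hq,hr,ht,hx,jo,jp,jq,jr,jt,jx,op,oq,or,ot,ox,pq,pr,qr,qt,qx,rt,rx,tx
∂2: piv[afj,afo,afq,afr,afx,aho,ahp,ahr,ahx,ajo,ajq,ajt,ajx,aop,aoq,aot,aox,aqt,aqx,arx,atx,fjt,hjr,hjt,hoq,hot,hrt,jop,jpq,jqr,opr,oqr] rk=32  ker:fjo,foq,fot,fox,fqx,hop,hqt,hrx,joq,jot,jox,jqt,jrt,jtx,opq,oqt,oqx,orx,otx,qrx
∂3: piv[afjo,afoq,afox,afqx,ahop,ahrx,ajot,ajox,ajqt,aoqx,aotx,fjot,hjrt,jopq,jotx] rk=15  ker:foqx
rk∂_3=15

rank∂_3=15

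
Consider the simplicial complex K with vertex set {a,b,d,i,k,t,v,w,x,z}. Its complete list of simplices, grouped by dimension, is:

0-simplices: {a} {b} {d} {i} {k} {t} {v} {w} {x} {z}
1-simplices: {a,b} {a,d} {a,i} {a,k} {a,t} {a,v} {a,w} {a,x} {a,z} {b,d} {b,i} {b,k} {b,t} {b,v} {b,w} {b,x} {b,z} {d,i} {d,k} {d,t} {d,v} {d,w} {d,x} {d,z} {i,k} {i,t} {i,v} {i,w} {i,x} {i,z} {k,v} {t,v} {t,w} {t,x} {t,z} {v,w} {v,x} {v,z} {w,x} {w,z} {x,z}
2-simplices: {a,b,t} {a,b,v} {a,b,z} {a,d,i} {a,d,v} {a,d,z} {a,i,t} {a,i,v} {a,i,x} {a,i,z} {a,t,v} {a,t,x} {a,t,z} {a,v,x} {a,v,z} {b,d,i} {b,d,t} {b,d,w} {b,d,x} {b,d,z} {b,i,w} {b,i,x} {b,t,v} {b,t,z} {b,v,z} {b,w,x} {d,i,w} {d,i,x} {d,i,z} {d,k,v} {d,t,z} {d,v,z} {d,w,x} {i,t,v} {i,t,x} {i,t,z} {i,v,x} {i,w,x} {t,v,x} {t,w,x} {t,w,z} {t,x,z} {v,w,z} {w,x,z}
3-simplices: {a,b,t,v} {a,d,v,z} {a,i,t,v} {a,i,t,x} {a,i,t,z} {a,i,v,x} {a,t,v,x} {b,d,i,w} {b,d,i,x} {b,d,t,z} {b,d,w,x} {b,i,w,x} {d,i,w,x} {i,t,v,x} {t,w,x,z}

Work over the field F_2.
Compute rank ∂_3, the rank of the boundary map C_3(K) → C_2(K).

n_0=10 n_1=41 n_2=44 n_3=15  [Z2]
∂1: piv[ab,ad,ai,ak,at,av,aw,ax,az] rk=9  ker:bd,bi,bk,bt,bv,bw,bx,bz,di,dk,dt,dv,dw,dx,dz,ik,it,iv,iw,ix,iz,kv,tv,tw,tx,tz,vw,vx,vz,wx,wz,xz
∂2: piv[abt,abv,abz,adi,adv,adz,ait,aiv,aix,aiz,atv,atx,atz,avx,avz,bdi,bdt,bdw,bdx,bdz,biw,bix,bwx,dkv,twx,twz,txz,vwz] rk=28  ker:btv,btz,bvz,diw,dix,diz,dtz,dvz,dwx,itv,itx,itz,ivx,iwx,tvx,wxz
∂3: piv[abtv,advz,aitv,aitx,aitz,aivx,atvx,bdiw,bdix,bdtz,bdwx,biwx,twxz] rk=13  ker:diwx,itvx
rk∂_3=13

rank∂_3=13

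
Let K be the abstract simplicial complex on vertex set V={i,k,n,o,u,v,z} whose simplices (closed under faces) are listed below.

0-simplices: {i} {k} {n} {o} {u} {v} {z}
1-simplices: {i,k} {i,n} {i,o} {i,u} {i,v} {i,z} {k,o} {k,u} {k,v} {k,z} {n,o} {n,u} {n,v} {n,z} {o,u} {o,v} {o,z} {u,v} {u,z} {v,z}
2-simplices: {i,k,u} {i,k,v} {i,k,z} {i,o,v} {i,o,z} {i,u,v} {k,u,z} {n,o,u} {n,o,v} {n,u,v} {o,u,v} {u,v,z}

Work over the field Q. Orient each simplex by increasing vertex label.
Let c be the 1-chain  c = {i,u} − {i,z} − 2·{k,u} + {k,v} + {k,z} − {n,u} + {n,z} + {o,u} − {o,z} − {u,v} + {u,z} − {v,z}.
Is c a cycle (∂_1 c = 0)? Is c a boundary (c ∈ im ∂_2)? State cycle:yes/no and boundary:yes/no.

cycle:no boundary:no

n_0=7 n_1=20 n_2=12  [Q]
∂1: piv[ik,in,io,iu,iv,iz] rk=6  ker:ko,ku,kv,kz,no,nu,nv,nz,ou,ov,oz,uv,uz,vz
∂2: piv[iku,ikv,ikz,iov,ioz,iuv,kuz,nou,nov,nuv,uvz] rk=11  ker:ouv
∂1c = −{u} + {v}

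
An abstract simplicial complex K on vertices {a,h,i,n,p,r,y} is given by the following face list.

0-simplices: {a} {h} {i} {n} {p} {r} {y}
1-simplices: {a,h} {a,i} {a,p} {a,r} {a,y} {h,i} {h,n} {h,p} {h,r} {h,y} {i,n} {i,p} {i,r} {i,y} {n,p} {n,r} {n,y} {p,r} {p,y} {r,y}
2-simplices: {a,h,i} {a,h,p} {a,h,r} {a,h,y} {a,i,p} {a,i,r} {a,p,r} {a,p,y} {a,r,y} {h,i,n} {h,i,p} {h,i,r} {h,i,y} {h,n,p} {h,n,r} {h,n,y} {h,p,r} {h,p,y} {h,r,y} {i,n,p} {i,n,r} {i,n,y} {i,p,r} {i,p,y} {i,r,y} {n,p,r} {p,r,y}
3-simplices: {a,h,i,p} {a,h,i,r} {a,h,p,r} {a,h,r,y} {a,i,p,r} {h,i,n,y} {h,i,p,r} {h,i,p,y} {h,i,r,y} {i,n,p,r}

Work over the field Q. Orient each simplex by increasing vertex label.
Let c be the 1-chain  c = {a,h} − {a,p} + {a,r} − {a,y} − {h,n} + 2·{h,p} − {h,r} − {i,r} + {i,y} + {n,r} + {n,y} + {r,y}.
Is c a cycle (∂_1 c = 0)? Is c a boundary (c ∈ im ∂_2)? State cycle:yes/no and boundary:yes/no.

n_0=7 n_1=20 n_2=27 n_3=10  [Q]
∂1: piv[ah,ai,ap,ar,ay,hn] rk=6  ker:hi,hp,hr,hy,in,ip,ir,iy,np,nr,ny,pr,py,ry
∂2: piv[ahi,ahp,ahr,ahy,aip,air,apr,apy,ary,hin,hiy,hnp,hnr,hny] rk=14  ker:hip,hir,hpr,hpy,hry,inp,inr,iny,ipr,ipy,iry,npr,pry
∂3: piv[ahip,ahir,ahpr,ahry,aipr,hiny,hipy,hiry,inpr] rk=9  ker:hipr
∂1c = {h} − 3·{n} + {p} − {r} + 2·{y}

cycle:no boundary:no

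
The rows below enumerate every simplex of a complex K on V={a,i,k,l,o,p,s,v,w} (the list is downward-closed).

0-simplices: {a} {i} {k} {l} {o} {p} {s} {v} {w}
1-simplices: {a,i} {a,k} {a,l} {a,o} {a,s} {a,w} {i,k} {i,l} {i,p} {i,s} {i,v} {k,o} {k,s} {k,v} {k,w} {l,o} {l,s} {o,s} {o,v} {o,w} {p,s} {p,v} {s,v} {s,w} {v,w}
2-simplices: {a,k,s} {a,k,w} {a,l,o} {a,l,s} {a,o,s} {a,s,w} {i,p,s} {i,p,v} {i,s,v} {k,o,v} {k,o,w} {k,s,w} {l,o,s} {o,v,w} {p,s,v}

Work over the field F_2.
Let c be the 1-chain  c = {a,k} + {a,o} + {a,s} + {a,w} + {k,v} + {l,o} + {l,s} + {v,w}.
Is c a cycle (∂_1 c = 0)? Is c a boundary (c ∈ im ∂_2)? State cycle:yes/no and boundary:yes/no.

cycle:yes boundary:yes

n_0=9 n_1=25 n_2=15  [Z2]
∂1: piv[ai,ak,al,ao,as,aw,ip,iv] rk=8  ker:ik,il,is,ko,ks,kv,kw,lo,ls,os,ov,ow,ps,pv,sv,sw,vw
∂2: piv[aks,akw,alo,als,aos,asw,ips,ipv,isv,kov,kow,ovw] rk=12  ker:ksw,los,psv
∂1c = 0
c vs im∂2: reduces to 0 ⇒ boundary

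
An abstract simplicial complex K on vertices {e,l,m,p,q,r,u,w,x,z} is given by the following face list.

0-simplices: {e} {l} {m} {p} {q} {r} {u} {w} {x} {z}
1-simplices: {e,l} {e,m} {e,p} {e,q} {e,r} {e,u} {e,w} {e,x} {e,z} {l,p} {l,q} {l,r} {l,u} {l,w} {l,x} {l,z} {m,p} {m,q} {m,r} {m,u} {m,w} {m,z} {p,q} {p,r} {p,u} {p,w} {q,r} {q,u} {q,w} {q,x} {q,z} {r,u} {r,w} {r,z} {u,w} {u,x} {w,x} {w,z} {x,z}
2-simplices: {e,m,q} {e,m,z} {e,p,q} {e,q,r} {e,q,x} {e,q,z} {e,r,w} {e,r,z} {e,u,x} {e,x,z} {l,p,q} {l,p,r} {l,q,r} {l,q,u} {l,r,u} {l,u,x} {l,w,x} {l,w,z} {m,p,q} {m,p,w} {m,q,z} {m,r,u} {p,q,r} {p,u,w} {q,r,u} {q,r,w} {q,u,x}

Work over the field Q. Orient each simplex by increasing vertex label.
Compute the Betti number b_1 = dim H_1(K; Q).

n_0=10 n_1=39 n_2=27  [Q]
∂1: piv[el,em,ep,eq,er,eu,ew,ex,ez] rk=9  ker:lp,lq,lr,lu,lw,lx,lz,mp,mq,mr,mu,mw,mz,pq,pr,pu,pw,qr,qu,qw,qx,qz,ru,rw,rz,uw,ux,wx,wz,xz
∂2: piv[emq,emz,epq,eqr,eqx,eqz,erw,erz,eux,exz,lpq,lpr,lqr,lqu,lru,lux,lwx,lwz,mpq,mpw,mru,puw,qrw,qux] rk=24  ker:mqz,pqr,qru
b_1=(39−9)−24=6

b_1=6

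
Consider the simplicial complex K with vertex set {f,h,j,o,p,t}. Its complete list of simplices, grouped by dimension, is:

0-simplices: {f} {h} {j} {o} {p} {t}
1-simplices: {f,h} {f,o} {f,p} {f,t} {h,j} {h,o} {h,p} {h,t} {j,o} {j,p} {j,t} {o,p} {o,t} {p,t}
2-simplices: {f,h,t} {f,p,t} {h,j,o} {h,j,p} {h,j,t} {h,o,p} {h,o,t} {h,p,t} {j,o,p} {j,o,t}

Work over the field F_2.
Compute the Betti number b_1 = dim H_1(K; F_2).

b_1=1

n_0=6 n_1=14 n_2=10  [Z2]
∂1: piv[fh,fo,fp,ft,hj] rk=5  ker:ho,hp,ht,jo,jp,jt,op,ot,pt
∂2: piv[fht,fpt,hjo,hjp,hjt,hop,hot,hpt] rk=8  ker:jop,jot
b_1=(14−5)−8=1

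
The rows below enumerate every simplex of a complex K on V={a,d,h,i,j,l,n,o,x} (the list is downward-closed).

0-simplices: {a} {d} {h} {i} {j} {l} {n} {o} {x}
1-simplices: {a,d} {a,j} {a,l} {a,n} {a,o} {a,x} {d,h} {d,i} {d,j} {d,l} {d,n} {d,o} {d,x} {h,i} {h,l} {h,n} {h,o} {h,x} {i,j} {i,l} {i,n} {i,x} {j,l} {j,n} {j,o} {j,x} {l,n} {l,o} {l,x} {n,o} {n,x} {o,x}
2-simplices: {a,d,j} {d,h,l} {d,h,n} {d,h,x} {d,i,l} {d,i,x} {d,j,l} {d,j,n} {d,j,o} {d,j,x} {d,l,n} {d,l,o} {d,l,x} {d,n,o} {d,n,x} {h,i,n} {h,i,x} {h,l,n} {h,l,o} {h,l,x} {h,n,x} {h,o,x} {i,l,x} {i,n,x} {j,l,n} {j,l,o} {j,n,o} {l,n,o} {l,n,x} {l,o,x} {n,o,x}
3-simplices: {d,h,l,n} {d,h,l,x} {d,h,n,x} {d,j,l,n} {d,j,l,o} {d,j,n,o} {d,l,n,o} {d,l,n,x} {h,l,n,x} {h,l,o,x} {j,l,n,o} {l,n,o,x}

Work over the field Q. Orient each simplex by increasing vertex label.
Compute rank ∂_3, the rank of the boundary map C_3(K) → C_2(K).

n_0=9 n_1=32 n_2=31 n_3=12  [Q]
∂1: piv[ad,aj,al,an,ao,ax,dh,di] rk=8  ker:dj,dl,dn,do,dx,hi,hl,hn,ho,hx,ij,il,in,ix,jl,jn,jo,jx,ln,lo,lx,no,nx,ox
∂2: piv[adj,dhl,dhn,dhx,dil,dix,djl,djn,djo,djx,dln,dlo,dlx,dno,dnx,hin,hix,hlo,hox] rk=19  ker:hln,hlx,hnx,ilx,inx,jln,jlo,jno,lno,lnx,lox,nox
∂3: piv[dhln,dhlx,dhnx,djln,djlo,djno,dlno,dlnx,hlox,lnox] rk=10  ker:hlnx,jlno
rk∂_3=10

rank∂_3=10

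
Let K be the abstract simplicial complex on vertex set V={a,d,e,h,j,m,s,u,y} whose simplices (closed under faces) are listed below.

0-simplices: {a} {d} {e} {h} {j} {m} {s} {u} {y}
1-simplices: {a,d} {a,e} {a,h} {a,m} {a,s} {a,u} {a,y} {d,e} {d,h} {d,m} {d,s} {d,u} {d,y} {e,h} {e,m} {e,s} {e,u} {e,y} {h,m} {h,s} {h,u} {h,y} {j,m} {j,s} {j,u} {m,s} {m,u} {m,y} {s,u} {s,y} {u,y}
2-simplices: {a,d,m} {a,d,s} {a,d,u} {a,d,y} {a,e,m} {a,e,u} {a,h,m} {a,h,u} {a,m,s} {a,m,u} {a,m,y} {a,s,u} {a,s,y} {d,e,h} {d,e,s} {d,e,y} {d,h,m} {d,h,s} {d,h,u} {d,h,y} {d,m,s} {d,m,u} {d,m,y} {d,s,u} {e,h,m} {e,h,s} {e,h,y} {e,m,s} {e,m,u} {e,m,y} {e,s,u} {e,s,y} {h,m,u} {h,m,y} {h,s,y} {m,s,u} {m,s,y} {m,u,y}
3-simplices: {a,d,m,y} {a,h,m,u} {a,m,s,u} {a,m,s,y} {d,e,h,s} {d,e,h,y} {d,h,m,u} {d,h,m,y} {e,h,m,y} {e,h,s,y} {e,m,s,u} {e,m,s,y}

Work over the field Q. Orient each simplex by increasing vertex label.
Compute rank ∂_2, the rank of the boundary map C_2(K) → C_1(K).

n_0=9 n_1=31 n_2=38 n_3=12  [Q]
∂1: piv[ad,ae,ah,am,as,au,ay,jm] rk=8  ker:de,dh,dm,ds,du,dy,eh,em,es,eu,ey,hm,hs,hu,hy,js,ju,ms,mu,my,su,sy,uy
∂2: piv[adm,ads,adu,ady,aem,aeu,ahm,ahu,ams,amu,amy,asu,asy,deh,des,dey,dhm,dhs,dhy,ehm,muy] rk=21  ker:dhu,dms,dmu,dmy,dsu,ehs,ehy,ems,emu,emy,esu,esy,hmu,hmy,hsy,msu,msy
∂3: piv[admy,ahmu,amsu,amsy,dehs,dehy,dhmu,dhmy,ehmy,ehsy,emsu,emsy] rk=12
rk∂_2=21

rank∂_2=21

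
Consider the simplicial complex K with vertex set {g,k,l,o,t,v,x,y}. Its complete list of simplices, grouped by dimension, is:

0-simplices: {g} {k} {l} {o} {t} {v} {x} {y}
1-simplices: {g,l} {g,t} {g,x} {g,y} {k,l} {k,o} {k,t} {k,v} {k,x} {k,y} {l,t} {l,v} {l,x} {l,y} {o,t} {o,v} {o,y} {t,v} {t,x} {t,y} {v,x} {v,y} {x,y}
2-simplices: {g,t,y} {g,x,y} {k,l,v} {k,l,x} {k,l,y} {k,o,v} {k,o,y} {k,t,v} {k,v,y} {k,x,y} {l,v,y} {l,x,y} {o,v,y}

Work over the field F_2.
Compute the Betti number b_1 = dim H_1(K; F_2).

n_0=8 n_1=23 n_2=13  [Z2]
∂1: piv[gl,gt,gx,gy,kl,ko,kv] rk=7  ker:kt,kx,ky,lt,lv,lx,ly,ot,ov,oy,tv,tx,ty,vx,vy,xy
∂2: piv[gty,gxy,klv,klx,kly,kov,koy,ktv,kvy,kxy] rk=10  ker:lvy,lxy,ovy
b_1=(23−7)−10=6

b_1=6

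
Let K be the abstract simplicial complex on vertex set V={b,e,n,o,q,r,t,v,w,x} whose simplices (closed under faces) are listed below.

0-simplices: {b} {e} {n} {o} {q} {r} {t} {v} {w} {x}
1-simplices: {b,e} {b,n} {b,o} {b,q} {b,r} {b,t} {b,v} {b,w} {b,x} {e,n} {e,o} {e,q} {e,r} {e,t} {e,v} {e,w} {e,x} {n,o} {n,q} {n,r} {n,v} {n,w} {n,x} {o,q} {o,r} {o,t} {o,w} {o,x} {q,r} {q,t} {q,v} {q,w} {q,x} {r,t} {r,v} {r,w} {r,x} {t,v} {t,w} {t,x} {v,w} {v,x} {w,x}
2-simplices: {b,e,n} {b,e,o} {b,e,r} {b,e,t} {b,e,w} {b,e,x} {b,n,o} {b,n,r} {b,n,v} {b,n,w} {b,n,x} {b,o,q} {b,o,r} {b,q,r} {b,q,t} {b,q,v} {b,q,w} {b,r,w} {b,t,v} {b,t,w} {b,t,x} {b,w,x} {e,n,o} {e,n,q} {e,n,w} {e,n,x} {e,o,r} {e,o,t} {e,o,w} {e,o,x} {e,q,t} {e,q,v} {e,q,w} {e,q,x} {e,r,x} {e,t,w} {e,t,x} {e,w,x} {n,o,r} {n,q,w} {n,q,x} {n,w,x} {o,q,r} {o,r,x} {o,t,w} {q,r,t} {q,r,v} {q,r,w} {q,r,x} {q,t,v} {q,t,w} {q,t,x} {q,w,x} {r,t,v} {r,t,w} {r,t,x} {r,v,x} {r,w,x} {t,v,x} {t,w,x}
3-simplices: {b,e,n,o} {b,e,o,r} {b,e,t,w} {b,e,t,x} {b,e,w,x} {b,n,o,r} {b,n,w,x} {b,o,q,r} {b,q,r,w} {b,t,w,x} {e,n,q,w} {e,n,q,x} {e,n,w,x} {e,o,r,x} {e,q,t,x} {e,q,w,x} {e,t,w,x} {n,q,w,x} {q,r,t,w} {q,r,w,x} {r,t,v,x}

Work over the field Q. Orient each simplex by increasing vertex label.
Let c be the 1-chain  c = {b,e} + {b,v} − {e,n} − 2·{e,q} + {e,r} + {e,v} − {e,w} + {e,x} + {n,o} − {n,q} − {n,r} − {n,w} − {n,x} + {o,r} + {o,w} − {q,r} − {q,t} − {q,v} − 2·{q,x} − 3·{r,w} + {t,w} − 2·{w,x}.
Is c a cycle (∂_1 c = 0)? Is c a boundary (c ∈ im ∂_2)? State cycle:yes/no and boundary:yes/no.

n_0=10 n_1=43 n_2=60 n_3=21  [Q]
∂1: piv[be,bn,bo,bq,br,bt,bv,bw,bx] rk=9  ker:en,eo,eq,er,et,ev,ew,ex,no,nq,nr,nv,nw,nx,oq,or,ot,ow,ox,qr,qt,qv,qw,qx,rt,rv,rw,rx,tv,tw,tx,vw,vx,wx
∂2: piv[ben,beo,ber,bet,bew,bex,bno,bnr,bnv,bnw,bnx,boq,bor,bqr,bqt,bqv,bqw,brw,btv,btw,btx,bwx,enq,eot,eow,eox,eqt,eqv,eqx,erx,qrt,qrv,rvx] rk=33  ker:eno,enw,enx,eor,eqw,etw,etx,ewx,nor,nqw,nqx,nwx,oqr,orx,otw,qrw,qrx,qtv,qtw,qtx,qwx,rtv,rtw,rtx,rwx,tvx,twx
∂3: piv[beno,beor,betw,betx,bewx,bnor,bnwx,boqr,bqrw,btwx,enqw,enqx,enwx,eorx,eqtx,eqwx,qrtw,qrwx,rtvx] rk=19  ker:etwx,nqwx
∂1c = −2·{b} + 2·{e} + 2·{n} − {o} + 2·{q} + 3·{r} − 2·{t} + {v} − {w} − 4·{x}

cycle:no boundary:no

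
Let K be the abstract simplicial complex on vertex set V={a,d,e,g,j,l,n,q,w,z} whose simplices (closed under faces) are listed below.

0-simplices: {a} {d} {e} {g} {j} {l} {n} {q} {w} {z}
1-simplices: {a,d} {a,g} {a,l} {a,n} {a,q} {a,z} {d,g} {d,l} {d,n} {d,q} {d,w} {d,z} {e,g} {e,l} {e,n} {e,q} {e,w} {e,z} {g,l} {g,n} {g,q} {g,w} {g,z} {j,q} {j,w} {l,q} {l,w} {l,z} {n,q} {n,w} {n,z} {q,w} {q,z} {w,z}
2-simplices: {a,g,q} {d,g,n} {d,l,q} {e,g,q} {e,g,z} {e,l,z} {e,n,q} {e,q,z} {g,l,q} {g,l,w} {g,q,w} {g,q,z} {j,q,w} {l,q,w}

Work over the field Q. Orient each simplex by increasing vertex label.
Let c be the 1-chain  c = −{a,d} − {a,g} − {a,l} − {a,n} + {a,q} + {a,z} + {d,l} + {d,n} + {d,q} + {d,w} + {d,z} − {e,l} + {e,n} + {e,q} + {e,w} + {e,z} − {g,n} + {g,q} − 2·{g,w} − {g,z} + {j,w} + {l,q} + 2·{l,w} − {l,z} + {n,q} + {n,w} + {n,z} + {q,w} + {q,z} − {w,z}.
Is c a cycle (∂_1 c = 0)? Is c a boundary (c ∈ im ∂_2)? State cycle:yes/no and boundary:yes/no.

cycle:no boundary:no

n_0=10 n_1=34 n_2=14  [Q]
∂1: piv[ad,ag,al,an,aq,az,dw,eg,jq] rk=9  ker:dg,dl,dn,dq,dz,el,en,eq,ew,ez,gl,gn,gq,gw,gz,jw,lq,lw,lz,nq,nw,nz,qw,qz,wz
∂2: piv[agq,dgn,dlq,egq,egz,elz,enq,eqz,glq,glw,gqw,jqw] rk=12  ker:gqz,lqw
∂1c = 2·{a} − 6·{d} − 3·{e} + 2·{g} − {j} − 3·{l} − 3·{n} + 4·{q} + 6·{w} + 2·{z}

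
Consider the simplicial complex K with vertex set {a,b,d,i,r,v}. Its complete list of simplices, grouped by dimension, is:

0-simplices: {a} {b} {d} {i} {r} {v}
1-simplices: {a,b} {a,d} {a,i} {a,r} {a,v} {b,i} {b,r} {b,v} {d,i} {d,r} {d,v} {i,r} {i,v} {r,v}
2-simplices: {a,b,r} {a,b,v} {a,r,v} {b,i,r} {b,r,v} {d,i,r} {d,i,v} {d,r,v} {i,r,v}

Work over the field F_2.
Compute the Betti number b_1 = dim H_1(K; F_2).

b_1=2

n_0=6 n_1=14 n_2=9  [Z2]
∂1: piv[ab,ad,ai,ar,av] rk=5  ker:bi,br,bv,di,dr,dv,ir,iv,rv
∂2: piv[abr,abv,arv,bir,dir,div,drv] rk=7  ker:brv,irv
b_1=(14−5)−7=2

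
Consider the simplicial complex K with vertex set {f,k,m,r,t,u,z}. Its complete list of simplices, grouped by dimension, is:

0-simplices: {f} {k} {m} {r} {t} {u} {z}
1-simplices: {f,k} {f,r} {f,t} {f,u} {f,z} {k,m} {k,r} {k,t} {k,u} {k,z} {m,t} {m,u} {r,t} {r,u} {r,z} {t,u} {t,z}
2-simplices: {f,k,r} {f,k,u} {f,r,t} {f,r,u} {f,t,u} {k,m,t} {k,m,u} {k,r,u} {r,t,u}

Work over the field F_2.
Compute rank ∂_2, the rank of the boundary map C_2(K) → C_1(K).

n_0=7 n_1=17 n_2=9  [Z2]
∂1: piv[fk,fr,ft,fu,fz,km] rk=6  ker:kr,kt,ku,kz,mt,mu,rt,ru,rz,tu,tz
∂2: piv[fkr,fku,frt,fru,ftu,kmt,kmu] rk=7  ker:kru,rtu
rk∂_2=7

rank∂_2=7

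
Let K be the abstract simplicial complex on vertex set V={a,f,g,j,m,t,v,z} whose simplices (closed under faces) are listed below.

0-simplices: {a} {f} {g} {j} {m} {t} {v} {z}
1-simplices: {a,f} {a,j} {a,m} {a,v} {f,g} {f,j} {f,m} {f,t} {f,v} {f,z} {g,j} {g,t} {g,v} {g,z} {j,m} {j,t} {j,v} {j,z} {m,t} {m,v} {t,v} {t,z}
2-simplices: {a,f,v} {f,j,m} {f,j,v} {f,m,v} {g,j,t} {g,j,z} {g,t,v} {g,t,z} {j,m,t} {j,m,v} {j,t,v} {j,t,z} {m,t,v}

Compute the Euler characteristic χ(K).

n_0=8 n_1=22 n_2=13
χ=+8−22+13=-1

χ(K)=-1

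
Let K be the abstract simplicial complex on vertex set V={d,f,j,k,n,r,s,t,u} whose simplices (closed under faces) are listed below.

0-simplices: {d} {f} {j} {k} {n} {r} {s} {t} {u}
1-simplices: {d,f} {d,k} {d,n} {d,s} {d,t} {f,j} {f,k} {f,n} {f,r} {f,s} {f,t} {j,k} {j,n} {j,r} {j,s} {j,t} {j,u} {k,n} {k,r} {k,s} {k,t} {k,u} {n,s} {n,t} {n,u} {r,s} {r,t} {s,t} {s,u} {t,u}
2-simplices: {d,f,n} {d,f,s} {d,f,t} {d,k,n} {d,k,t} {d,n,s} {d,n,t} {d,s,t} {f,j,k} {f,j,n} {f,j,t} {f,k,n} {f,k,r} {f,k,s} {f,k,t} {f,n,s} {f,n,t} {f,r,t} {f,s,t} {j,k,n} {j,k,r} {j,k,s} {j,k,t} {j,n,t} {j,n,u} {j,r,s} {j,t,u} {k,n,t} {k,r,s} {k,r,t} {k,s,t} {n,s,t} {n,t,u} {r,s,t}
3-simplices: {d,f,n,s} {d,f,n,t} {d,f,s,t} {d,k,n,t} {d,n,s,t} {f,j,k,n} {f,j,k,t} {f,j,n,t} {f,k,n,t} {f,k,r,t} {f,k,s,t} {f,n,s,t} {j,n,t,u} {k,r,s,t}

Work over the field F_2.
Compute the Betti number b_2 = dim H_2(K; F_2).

b_2=1

n_0=9 n_1=30 n_2=34 n_3=14  [Z2]
∂1: piv[df,dk,dn,ds,dt,fj,fr,ju] rk=8  ker:fk,fn,fs,ft,jk,jn,jr,js,jt,kn,kr,ks,kt,ku,ns,nt,nu,rs,rt,st,su,tu
∂2: piv[dfn,dfs,dft,dkn,dkt,dns,dnt,dst,fjk,fjn,fjt,fkn,fkr,fks,frt,jkr,jks,jnu,jrs,jtu] rk=20  ker:fkt,fns,fnt,fst,jkn,jkt,jnt,knt,krs,krt,kst,nst,ntu,rst
∂3: piv[dfns,dfnt,dfst,dknt,dnst,fjkn,fjkt,fjnt,fknt,fkrt,fkst,jntu,krst] rk=13  ker:fnst
b_2=(34−20)−13=1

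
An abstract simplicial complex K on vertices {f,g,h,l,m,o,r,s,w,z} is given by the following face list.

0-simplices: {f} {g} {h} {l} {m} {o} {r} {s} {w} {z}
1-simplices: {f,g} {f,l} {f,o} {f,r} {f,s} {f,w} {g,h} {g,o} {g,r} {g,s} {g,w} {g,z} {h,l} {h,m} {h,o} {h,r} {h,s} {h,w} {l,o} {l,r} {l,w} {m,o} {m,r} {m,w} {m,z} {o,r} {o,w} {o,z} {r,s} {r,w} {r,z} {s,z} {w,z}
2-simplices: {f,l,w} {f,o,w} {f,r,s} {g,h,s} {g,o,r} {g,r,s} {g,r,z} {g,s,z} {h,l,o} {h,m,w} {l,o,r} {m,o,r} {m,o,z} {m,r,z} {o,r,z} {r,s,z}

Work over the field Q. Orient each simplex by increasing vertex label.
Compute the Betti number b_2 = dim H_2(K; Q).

n_0=10 n_1=33 n_2=16  [Q]
∂1: piv[fg,fl,fo,fr,fs,fw,gh,gz,hm] rk=9  ker:go,gr,gs,gw,hl,ho,hr,hs,hw,lo,lr,lw,mo,mr,mw,mz,or,ow,oz,rs,rw,rz,sz,wz
∂2: piv[flw,fow,frs,ghs,gor,grs,grz,gsz,hlo,hmw,lor,mor,moz,mrz] rk=14  ker:orz,rsz
b_2=(16−14)−0=2

b_2=2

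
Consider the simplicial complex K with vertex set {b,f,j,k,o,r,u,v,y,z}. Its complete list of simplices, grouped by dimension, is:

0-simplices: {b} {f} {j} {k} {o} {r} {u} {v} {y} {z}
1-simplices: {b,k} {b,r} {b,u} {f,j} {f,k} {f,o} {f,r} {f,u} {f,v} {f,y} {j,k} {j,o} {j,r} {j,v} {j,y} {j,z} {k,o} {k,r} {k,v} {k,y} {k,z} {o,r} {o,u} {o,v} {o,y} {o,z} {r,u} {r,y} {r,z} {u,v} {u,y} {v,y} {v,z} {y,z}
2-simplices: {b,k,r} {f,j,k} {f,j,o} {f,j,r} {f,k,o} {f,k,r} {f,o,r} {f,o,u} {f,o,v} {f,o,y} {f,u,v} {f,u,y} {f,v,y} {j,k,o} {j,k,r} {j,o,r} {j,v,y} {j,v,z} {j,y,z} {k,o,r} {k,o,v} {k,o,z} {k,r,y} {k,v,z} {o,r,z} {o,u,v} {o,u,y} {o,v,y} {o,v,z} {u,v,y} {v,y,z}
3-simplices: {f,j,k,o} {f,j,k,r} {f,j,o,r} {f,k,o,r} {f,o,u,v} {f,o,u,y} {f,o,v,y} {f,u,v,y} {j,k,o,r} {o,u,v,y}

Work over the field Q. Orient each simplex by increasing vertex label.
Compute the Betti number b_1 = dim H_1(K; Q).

n_0=10 n_1=34 n_2=31 n_3=10  [Q]
∂1: piv[bk,br,bu,fj,fk,fo,fv,fy,jz] rk=9  ker:fr,fu,jk,jo,jr,jv,jy,ko,kr,kv,ky,kz,or,ou,ov,oy,oz,ru,ry,rz,uv,uy,vy,vz,yz
∂2: piv[bkr,fjk,fjo,fjr,fko,fkr,for,fou,fov,foy,fuv,fuy,fvy,jvy,jvz,jyz,kov,koz,kry,kvz,orz] rk=21  ker:jko,jkr,jor,kor,ouv,ouy,ovy,ovz,uvy,vyz
∂3: piv[fjko,fjkr,fjor,fkor,fouv,fouy,fovy,fuvy] rk=8  ker:jkor,ouvy
b_1=(34−9)−21=4

b_1=4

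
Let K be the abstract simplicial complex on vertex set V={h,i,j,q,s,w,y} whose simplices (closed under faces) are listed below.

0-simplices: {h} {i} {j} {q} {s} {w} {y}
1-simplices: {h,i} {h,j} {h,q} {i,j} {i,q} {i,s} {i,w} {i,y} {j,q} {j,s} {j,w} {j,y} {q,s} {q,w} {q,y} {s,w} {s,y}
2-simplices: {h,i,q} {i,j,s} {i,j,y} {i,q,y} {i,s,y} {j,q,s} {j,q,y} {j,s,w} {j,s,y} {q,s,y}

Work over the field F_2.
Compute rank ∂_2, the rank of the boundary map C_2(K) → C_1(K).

n_0=7 n_1=17 n_2=10  [Z2]
∂1: piv[hi,hj,hq,is,iw,iy] rk=6  ker:ij,iq,jq,js,jw,jy,qs,qw,qy,sw,sy
∂2: piv[hiq,ijs,ijy,iqy,isy,jqs,jqy,jsw] rk=8  ker:jsy,qsy
rk∂_2=8

rank∂_2=8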